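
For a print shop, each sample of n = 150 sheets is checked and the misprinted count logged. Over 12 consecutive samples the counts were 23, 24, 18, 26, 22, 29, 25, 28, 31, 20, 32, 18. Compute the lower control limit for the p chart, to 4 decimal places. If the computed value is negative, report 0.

p̄ = Σdᵢ / (k·n) = 296 / (12 × 150) = 0.16444
LCL = p̄ − 3·√(p̄(1−p̄)/n) = 0.16444 − 3 × 0.03027 = 0.07365

0.0736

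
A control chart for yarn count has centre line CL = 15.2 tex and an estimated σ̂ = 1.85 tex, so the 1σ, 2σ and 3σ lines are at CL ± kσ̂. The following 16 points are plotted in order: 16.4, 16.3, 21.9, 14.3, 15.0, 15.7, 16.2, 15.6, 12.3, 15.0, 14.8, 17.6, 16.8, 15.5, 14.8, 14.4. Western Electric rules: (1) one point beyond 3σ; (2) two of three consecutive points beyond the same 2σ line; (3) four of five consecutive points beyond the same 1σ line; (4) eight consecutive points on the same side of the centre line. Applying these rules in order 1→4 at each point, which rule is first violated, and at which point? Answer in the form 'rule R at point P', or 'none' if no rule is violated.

Zone of each point (C = within 1σ̂, B = 1σ̂–2σ̂, A = 2σ̂–3σ̂, * = beyond 3σ̂; sign = side of CL): 1:+C, 2:+C, 3:+*, 4:-C, 5:-C, 6:+C, 7:+C, 8:+C, 9:-B, 10:-C, 11:-C, 12:+B, 13:+C, 14:+C, 15:-C, 16:-C
Rule 1 (one point beyond the 3σ limits) is satisfied at point 3.

rule 1 at point 3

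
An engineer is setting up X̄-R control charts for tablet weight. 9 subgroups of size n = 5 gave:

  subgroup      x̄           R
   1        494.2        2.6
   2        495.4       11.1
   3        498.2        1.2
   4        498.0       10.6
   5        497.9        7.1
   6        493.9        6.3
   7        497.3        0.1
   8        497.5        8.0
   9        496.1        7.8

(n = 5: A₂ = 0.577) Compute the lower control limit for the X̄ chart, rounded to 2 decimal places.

492.99

X̄̄ = (494.2 + 495.4 + 498.2 + 498.0 + 497.9 + 493.9 + 497.3 + 497.5 + 496.1) / 9 = 4468.5000 / 9 = 496.5000
R̄ = (2.6 + 11.1 + 1.2 + 10.6 + 7.1 + 6.3 + 0.1 + 8.0 + 7.8) / 9 = 54.8000 / 9 = 6.0889
LCL = X̄̄ − A₂·R̄ = 496.5000 − 0.577 × 6.0889 = 492.9867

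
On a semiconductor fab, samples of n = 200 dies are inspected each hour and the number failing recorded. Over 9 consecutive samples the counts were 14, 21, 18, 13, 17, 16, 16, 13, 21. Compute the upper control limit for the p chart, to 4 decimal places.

p̄ = Σdᵢ / (k·n) = 149 / (9 × 200) = 0.08278
UCL = p̄ + 3·√(p̄(1−p̄)/n) = 0.08278 + 3 × √(0.08278×0.91722/200) = 0.08278 + 3 × 0.01948 = 0.14123

0.1412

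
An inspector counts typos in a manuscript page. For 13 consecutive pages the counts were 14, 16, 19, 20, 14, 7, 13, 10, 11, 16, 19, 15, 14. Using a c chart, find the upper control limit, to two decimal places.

c̄ = (14 + 16 + 19 + 20 + 14 + 7 + 13 + 10 + 11 + 16 + 19 + 15 + 14) / 13 = 188 / 13 = 14.4615
UCL = c̄ + 3√c̄ = 14.4615 + 3 × √14.4615 = 14.4615 + 3 × 3.8028 = 25.8700

25.87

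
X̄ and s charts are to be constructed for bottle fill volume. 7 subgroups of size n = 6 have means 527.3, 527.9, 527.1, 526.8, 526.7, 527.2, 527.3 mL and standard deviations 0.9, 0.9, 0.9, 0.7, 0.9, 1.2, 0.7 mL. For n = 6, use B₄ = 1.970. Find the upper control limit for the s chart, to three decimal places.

1.745

s̄ = (0.9 + 0.9 + 0.9 + 0.7 + 0.9 + 1.2 + 0.7) / 7 = 0.8857
UCL_s = B₄·s̄ = 1.970 × 0.8857 = 1.7449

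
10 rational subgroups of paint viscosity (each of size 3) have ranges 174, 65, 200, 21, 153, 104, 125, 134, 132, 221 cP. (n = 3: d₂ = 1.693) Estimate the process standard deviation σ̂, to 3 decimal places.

R̄ = (174 + 65 + 200 + 21 + 153 + 104 + 125 + 134 + 132 + 221) / 10 = 132.9000
σ̂ = R̄ / d₂ = 132.9000 / 1.693 = 78.4997

78.500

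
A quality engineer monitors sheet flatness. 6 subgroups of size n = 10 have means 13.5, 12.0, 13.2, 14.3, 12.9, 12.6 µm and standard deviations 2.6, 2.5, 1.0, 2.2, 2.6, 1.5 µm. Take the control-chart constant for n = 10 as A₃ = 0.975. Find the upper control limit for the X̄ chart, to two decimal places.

X̄̄ = (13.5 + 12.0 + 13.2 + 14.3 + 12.9 + 12.6) / 6 = 13.0833
s̄ = (2.6 + 2.5 + 1.0 + 2.2 + 2.6 + 1.5) / 6 = 2.0667
UCL = X̄̄ + A₃·s̄ = 13.0833 + 0.975 × 2.0667 = 15.0983

15.10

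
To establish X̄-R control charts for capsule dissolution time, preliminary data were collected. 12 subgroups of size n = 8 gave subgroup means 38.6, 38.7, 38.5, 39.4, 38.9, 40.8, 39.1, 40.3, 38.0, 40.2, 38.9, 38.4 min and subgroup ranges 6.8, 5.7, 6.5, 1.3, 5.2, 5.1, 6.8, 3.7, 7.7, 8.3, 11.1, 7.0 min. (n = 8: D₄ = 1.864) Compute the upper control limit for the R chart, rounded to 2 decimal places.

R̄ = (6.8 + 5.7 + 6.5 + 1.3 + 5.2 + 5.1 + 6.8 + 3.7 + 7.7 + 8.3 + 11.1 + 7.0) / 12 = 75.2000 / 12 = 6.2667
UCL_R = D₄·R̄ = 1.864 × 6.2667 = 11.6811

11.68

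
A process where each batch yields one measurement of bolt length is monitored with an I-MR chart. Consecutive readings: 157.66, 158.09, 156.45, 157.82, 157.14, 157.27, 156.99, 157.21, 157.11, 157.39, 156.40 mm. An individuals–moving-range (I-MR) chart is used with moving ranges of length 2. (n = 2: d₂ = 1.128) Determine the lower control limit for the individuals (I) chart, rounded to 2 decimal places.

X̄ = (157.66 + 158.09 + 156.45 + 157.82 + 157.14 + 157.27 + 156.99 + 157.21 + 157.11 + 157.39 + 156.40) / 11 = 157.2300
Moving ranges: 0.43, 1.64, 1.37, 0.68, 0.13, 0.28, 0.22, 0.10, 0.28, 0.99; M̄R̄ = 6.1200 / 10 = 0.6120
LCL = X̄ − 3·M̄R̄/d₂ = 157.2300 − 3 × 0.6120 / 1.128 = 155.6023

155.60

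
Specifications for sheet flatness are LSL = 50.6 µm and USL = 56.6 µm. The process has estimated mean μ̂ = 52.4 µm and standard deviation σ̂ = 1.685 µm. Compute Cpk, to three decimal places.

0.356

Cpu = (USL − μ̂) / (3σ̂) = (56.6 − 52.4) / (3 × 1.685) = 0.8309; Cpl = (μ̂ − LSL) / (3σ̂) = (52.4 − 50.6) / (3 × 1.685) = 0.3561; Cpk = min(Cpu, Cpl) = 0.3561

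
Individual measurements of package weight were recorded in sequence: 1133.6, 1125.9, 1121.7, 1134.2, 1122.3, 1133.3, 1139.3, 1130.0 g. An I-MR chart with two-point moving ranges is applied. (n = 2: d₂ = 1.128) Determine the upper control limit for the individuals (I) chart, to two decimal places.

1153.82

X̄ = (1133.6 + 1125.9 + 1121.7 + 1134.2 + 1122.3 + 1133.3 + 1139.3 + 1130.0) / 8 = 1130.0375
Moving ranges: 7.7, 4.2, 12.5, 11.9, 11.0, 6.0, 9.3; M̄R̄ = 62.6000 / 7 = 8.9429
UCL = X̄ + 3·M̄R̄/d₂ = 1130.0375 + 3 × 8.9429 / 1.128 = 1153.8217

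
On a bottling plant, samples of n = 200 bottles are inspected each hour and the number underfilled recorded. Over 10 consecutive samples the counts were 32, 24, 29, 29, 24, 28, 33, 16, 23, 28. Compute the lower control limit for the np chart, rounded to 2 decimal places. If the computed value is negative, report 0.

12.19

p̄ = Σdᵢ / (k·n) = 266 / (10 × 200) = 0.13300
LCL = np̄ − 3·√(np̄(1−p̄)) = 26.6000 − 3 × 4.8023 = 12.1931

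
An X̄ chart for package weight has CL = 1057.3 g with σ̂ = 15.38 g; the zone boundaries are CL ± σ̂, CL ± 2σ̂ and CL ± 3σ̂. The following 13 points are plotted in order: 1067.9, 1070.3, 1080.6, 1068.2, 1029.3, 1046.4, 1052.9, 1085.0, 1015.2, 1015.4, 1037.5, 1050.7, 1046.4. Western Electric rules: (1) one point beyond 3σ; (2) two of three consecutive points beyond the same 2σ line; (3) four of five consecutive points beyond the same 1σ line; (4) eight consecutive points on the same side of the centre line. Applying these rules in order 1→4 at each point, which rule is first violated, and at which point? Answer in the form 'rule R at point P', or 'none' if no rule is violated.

rule 2 at point 10

Zone of each point (C = within 1σ̂, B = 1σ̂–2σ̂, A = 2σ̂–3σ̂, * = beyond 3σ̂; sign = side of CL): 1:+C, 2:+C, 3:+B, 4:+C, 5:-B, 6:-C, 7:-C, 8:+B, 9:-A, 10:-A, 11:-B, 12:-C, 13:-C
Rule 2 (two of three consecutive points beyond the same 2σ limit) is satisfied at point 10.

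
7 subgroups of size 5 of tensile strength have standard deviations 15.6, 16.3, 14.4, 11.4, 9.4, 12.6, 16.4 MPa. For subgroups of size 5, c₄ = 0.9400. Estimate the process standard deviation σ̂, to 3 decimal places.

14.605

s̄ = (15.6 + 16.3 + 14.4 + 11.4 + 9.4 + 12.6 + 16.4) / 7 = 13.7286
σ̂ = s̄ / c₄ = 13.7286 / 0.9400 = 14.6049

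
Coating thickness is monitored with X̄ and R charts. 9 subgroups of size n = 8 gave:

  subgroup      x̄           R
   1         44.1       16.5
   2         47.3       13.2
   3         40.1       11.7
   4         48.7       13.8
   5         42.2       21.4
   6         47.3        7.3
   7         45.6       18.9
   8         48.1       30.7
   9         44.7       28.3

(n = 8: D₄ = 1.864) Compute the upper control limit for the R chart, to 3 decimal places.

R̄ = (16.5 + 13.2 + 11.7 + 13.8 + 21.4 + 7.3 + 18.9 + 30.7 + 28.3) / 9 = 161.8000 / 9 = 17.9778
UCL_R = D₄·R̄ = 1.864 × 17.9778 = 33.5106

33.511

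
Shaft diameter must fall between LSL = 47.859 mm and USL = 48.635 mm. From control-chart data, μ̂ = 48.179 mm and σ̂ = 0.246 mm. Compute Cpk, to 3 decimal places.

0.434

Cpu = (USL − μ̂) / (3σ̂) = (48.635 − 48.179) / (3 × 0.246) = 0.6179; Cpl = (μ̂ − LSL) / (3σ̂) = (48.179 − 47.859) / (3 × 0.246) = 0.4336; Cpk = min(Cpu, Cpl) = 0.4336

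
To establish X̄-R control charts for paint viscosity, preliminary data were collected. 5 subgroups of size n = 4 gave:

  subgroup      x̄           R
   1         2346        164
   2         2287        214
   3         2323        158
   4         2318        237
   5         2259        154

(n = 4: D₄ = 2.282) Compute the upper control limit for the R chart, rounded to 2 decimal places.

R̄ = (164 + 214 + 158 + 237 + 154) / 5 = 927.0000 / 5 = 185.4000
UCL_R = D₄·R̄ = 2.282 × 185.4000 = 423.0828

423.08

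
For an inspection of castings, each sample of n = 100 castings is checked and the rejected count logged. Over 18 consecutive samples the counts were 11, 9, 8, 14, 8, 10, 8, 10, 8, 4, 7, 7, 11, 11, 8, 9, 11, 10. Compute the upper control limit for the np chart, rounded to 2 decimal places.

p̄ = Σdᵢ / (k·n) = 164 / (18 × 100) = 0.09111
UCL = np̄ + 3·√(np̄(1−p̄)) = 9.1111 + 3 × √(9.1111×0.90889) = 9.1111 + 3 × 2.8777 = 17.7441

17.74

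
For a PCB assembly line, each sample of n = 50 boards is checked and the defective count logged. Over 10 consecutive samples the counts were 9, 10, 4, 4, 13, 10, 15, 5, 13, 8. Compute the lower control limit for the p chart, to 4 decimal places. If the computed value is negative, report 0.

p̄ = Σdᵢ / (k·n) = 91 / (10 × 50) = 0.18200
LCL = p̄ − 3·√(p̄(1−p̄)/n) = 0.18200 − 3 × 0.05457 = 0.01830

0.0183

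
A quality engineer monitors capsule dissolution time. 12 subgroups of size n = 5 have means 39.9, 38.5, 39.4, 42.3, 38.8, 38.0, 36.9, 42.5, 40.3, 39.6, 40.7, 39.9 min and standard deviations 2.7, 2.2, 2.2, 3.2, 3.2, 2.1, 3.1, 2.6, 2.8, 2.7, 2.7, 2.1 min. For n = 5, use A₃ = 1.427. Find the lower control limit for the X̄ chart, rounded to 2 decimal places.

X̄̄ = (39.9 + 38.5 + 39.4 + 42.3 + 38.8 + 38.0 + 36.9 + 42.5 + 40.3 + 39.6 + 40.7 + 39.9) / 12 = 39.7333
s̄ = (2.7 + 2.2 + 2.2 + 3.2 + 3.2 + 2.1 + 3.1 + 2.6 + 2.8 + 2.7 + 2.7 + 2.1) / 12 = 2.6333
LCL = X̄̄ − A₃·s̄ = 39.7333 − 1.427 × 2.6333 = 35.9756

35.98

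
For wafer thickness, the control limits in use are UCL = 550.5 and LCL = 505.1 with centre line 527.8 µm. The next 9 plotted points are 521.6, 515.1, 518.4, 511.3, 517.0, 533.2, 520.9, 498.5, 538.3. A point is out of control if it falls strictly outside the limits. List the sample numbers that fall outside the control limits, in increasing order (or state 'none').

8

Compare each point to [505.1, 550.5]: sample 8 = 498.5 < LCL.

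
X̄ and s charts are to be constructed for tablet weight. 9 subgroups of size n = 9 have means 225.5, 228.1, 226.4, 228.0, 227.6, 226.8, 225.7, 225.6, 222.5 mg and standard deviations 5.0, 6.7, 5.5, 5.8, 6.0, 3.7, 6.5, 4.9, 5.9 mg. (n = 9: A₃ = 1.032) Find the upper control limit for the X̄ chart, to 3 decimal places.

X̄̄ = (225.5 + 228.1 + 226.4 + 228.0 + 227.6 + 226.8 + 225.7 + 225.6 + 222.5) / 9 = 226.2444
s̄ = (5.0 + 6.7 + 5.5 + 5.8 + 6.0 + 3.7 + 6.5 + 4.9 + 5.9) / 9 = 5.5556
UCL = X̄̄ + A₃·s̄ = 226.2444 + 1.032 × 5.5556 = 231.9778

231.978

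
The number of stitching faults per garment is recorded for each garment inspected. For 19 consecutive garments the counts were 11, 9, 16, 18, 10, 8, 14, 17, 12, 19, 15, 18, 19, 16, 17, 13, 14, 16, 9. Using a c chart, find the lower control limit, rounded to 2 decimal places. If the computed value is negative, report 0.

2.93

c̄ = (11 + 9 + 16 + 18 + 10 + 8 + 14 + 17 + 12 + 19 + 15 + 18 + 19 + 16 + 17 + 13 + 14 + 16 + 9) / 19 = 271 / 19 = 14.2632
LCL = c̄ − 3√c̄ = 14.2632 − 3 × 3.7767 = 2.9332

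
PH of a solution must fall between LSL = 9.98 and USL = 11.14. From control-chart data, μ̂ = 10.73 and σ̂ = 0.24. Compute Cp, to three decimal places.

Cp = (USL − LSL) / (6σ̂) = (11.14 − 9.98) / (6 × 0.24) = 1.1600 / 1.4400 = 0.8056

0.806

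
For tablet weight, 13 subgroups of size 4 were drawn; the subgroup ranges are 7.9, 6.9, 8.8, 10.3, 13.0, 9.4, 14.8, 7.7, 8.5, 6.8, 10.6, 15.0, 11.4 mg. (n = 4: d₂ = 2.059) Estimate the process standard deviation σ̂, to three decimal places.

R̄ = (7.9 + 6.9 + 8.8 + 10.3 + 13.0 + 9.4 + 14.8 + 7.7 + 8.5 + 6.8 + 10.6 + 15.0 + 11.4) / 13 = 10.0846
σ̂ = R̄ / d₂ = 10.0846 / 2.059 = 4.8978

4.898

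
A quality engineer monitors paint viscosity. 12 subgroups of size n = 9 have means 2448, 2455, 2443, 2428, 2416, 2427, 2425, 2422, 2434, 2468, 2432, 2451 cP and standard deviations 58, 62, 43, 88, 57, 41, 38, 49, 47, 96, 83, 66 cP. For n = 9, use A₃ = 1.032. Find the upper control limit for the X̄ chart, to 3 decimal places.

2500.025

X̄̄ = (2448 + 2455 + 2443 + 2428 + 2416 + 2427 + 2425 + 2422 + 2434 + 2468 + 2432 + 2451) / 12 = 2437.4167
s̄ = (58 + 62 + 43 + 88 + 57 + 41 + 38 + 49 + 47 + 96 + 83 + 66) / 12 = 60.6667
UCL = X̄̄ + A₃·s̄ = 2437.4167 + 1.032 × 60.6667 = 2500.0247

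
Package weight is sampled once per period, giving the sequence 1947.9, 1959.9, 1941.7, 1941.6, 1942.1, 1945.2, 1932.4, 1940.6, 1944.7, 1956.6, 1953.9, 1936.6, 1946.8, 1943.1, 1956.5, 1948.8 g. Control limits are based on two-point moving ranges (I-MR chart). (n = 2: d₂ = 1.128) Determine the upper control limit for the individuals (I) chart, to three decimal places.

X̄ = (1947.9 + 1959.9 + 1941.7 + 1941.6 + 1942.1 + 1945.2 + 1932.4 + 1940.6 + 1944.7 + 1956.6 + 1953.9 + 1936.6 + 1946.8 + 1943.1 + 1956.5 + 1948.8) / 16 = 1946.1500
Moving ranges: 12.0, 18.2, 0.1, 0.5, 3.1, 12.8, 8.2, 4.1, 11.9, 2.7, 17.3, 10.2, 3.7, 13.4, 7.7; M̄R̄ = 125.9000 / 15 = 8.3933
UCL = X̄ + 3·M̄R̄/d₂ = 1946.1500 + 3 × 8.3933 / 1.128 = 1968.4727

1968.473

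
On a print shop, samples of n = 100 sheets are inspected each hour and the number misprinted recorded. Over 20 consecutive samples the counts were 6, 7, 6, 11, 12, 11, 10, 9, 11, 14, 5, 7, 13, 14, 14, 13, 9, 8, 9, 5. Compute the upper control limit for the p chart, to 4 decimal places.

p̄ = Σdᵢ / (k·n) = 194 / (20 × 100) = 0.09700
UCL = p̄ + 3·√(p̄(1−p̄)/n) = 0.09700 + 3 × √(0.09700×0.90300/100) = 0.09700 + 3 × 0.02960 = 0.18579

0.1858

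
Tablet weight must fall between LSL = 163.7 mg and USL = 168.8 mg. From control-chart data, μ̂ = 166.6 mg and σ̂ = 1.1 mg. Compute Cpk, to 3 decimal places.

0.667

Cpu = (USL − μ̂) / (3σ̂) = (168.8 − 166.6) / (3 × 1.1) = 0.6667; Cpl = (μ̂ − LSL) / (3σ̂) = (166.6 − 163.7) / (3 × 1.1) = 0.8788; Cpk = min(Cpu, Cpl) = 0.6667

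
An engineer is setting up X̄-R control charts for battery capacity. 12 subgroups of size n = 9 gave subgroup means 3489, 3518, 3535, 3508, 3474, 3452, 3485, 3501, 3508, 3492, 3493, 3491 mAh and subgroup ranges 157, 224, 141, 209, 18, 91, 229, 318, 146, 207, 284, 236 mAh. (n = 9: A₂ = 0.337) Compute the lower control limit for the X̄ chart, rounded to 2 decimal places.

X̄̄ = (3489 + 3518 + 3535 + 3508 + 3474 + 3452 + 3485 + 3501 + 3508 + 3492 + 3493 + 3491) / 12 = 41946.0000 / 12 = 3495.5000
R̄ = (157 + 224 + 141 + 209 + 18 + 91 + 229 + 318 + 146 + 207 + 284 + 236) / 12 = 2260.0000 / 12 = 188.3333
LCL = X̄̄ − A₂·R̄ = 3495.5000 − 0.337 × 188.3333 = 3432.0317

3432.03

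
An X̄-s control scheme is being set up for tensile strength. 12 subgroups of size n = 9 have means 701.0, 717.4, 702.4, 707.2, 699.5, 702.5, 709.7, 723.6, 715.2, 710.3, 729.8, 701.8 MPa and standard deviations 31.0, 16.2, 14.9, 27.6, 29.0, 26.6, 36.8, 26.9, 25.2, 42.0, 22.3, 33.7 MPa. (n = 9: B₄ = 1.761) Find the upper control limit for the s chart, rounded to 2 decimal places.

48.75

s̄ = (31.0 + 16.2 + 14.9 + 27.6 + 29.0 + 26.6 + 36.8 + 26.9 + 25.2 + 42.0 + 22.3 + 33.7) / 12 = 27.6833
UCL_s = B₄·s̄ = 1.761 × 27.6833 = 48.7503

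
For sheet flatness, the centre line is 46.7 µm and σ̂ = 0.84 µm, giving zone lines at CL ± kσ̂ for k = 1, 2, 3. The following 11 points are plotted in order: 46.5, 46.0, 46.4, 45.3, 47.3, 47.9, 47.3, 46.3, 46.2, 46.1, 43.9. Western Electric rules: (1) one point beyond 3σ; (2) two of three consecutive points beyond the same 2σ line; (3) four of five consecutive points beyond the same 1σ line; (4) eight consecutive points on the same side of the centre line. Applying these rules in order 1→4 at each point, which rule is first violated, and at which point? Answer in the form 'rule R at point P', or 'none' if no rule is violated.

rule 1 at point 11

Zone of each point (C = within 1σ̂, B = 1σ̂–2σ̂, A = 2σ̂–3σ̂, * = beyond 3σ̂; sign = side of CL): 1:-C, 2:-C, 3:-C, 4:-B, 5:+C, 6:+B, 7:+C, 8:-C, 9:-C, 10:-C, 11:-*
Rule 1 (one point beyond the 3σ limits) is satisfied at point 11.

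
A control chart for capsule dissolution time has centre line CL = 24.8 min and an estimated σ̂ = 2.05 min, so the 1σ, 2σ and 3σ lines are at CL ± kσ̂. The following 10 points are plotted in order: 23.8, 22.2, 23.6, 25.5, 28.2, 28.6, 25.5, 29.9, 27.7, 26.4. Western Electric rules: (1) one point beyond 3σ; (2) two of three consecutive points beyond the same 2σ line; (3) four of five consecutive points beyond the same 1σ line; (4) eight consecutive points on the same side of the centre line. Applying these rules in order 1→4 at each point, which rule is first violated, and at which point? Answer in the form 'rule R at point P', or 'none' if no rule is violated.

rule 3 at point 9

Zone of each point (C = within 1σ̂, B = 1σ̂–2σ̂, A = 2σ̂–3σ̂, * = beyond 3σ̂; sign = side of CL): 1:-C, 2:-B, 3:-C, 4:+C, 5:+B, 6:+B, 7:+C, 8:+A, 9:+B, 10:+C
Rule 3 (four of five consecutive points beyond the same 1σ limit) is satisfied at point 9.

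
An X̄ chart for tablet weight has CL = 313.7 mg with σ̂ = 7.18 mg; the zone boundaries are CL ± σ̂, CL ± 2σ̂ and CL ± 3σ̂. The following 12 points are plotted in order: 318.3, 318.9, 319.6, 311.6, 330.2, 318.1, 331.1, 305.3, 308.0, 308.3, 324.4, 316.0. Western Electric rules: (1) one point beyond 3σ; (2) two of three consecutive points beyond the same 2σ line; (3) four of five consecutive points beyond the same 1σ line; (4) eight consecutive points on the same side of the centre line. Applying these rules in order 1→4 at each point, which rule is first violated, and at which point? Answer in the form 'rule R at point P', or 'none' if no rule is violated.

Zone of each point (C = within 1σ̂, B = 1σ̂–2σ̂, A = 2σ̂–3σ̂, * = beyond 3σ̂; sign = side of CL): 1:+C, 2:+C, 3:+C, 4:-C, 5:+A, 6:+C, 7:+A, 8:-B, 9:-C, 10:-C, 11:+B, 12:+C
Rule 2 (two of three consecutive points beyond the same 2σ limit) is satisfied at point 7.

rule 2 at point 7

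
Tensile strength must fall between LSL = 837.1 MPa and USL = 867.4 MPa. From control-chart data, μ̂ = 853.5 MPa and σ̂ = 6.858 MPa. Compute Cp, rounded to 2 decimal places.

0.74

Cp = (USL − LSL) / (6σ̂) = (867.4 − 837.1) / (6 × 6.858) = 30.3000 / 41.1480 = 0.7364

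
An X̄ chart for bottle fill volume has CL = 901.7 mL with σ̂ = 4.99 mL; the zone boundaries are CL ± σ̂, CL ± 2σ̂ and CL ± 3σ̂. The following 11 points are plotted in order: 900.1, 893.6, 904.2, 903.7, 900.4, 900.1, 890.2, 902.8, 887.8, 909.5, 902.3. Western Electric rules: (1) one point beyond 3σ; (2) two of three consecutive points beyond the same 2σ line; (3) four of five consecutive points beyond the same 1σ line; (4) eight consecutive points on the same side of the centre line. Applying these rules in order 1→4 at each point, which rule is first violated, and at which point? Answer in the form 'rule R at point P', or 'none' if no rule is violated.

rule 2 at point 9

Zone of each point (C = within 1σ̂, B = 1σ̂–2σ̂, A = 2σ̂–3σ̂, * = beyond 3σ̂; sign = side of CL): 1:-C, 2:-B, 3:+C, 4:+C, 5:-C, 6:-C, 7:-A, 8:+C, 9:-A, 10:+B, 11:+C
Rule 2 (two of three consecutive points beyond the same 2σ limit) is satisfied at point 9.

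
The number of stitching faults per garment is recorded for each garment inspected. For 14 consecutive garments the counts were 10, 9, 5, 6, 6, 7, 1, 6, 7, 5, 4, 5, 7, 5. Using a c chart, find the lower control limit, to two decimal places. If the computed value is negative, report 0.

0.00

c̄ = (10 + 9 + 5 + 6 + 6 + 7 + 1 + 6 + 7 + 5 + 4 + 5 + 7 + 5) / 14 = 83 / 14 = 5.9286
LCL = c̄ − 3√c̄ = 5.9286 − 3 × 2.4349 = -1.3760 → 0 (cannot be negative)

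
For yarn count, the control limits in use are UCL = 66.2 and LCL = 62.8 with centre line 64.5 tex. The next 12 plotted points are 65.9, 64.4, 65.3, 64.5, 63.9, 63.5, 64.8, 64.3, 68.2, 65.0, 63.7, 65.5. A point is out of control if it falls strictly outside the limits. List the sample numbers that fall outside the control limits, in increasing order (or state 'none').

9

Compare each point to [62.8, 66.2]: sample 9 = 68.2 > UCL.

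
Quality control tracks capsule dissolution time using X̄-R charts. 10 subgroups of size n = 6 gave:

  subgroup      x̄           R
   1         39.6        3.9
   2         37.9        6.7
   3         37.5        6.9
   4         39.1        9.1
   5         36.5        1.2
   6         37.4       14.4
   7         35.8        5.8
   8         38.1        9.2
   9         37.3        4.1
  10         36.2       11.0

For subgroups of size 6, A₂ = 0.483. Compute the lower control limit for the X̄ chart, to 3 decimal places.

X̄̄ = (39.6 + 37.9 + 37.5 + 39.1 + 36.5 + 37.4 + 35.8 + 38.1 + 37.3 + 36.2) / 10 = 375.4000 / 10 = 37.5400
R̄ = (3.9 + 6.7 + 6.9 + 9.1 + 1.2 + 14.4 + 5.8 + 9.2 + 4.1 + 11.0) / 10 = 72.3000 / 10 = 7.2300
LCL = X̄̄ − A₂·R̄ = 37.5400 − 0.483 × 7.2300 = 34.0479

34.048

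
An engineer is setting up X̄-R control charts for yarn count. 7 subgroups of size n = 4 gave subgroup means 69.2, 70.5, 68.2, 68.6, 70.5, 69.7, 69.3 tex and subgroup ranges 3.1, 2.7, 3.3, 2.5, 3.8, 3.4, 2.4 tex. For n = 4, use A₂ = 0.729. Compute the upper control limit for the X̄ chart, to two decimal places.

X̄̄ = (69.2 + 70.5 + 68.2 + 68.6 + 70.5 + 69.7 + 69.3) / 7 = 486.0000 / 7 = 69.4286
R̄ = (3.1 + 2.7 + 3.3 + 2.5 + 3.8 + 3.4 + 2.4) / 7 = 21.2000 / 7 = 3.0286
UCL = X̄̄ + A₂·R̄ = 69.4286 + 0.729 × 3.0286 = 71.6364

71.64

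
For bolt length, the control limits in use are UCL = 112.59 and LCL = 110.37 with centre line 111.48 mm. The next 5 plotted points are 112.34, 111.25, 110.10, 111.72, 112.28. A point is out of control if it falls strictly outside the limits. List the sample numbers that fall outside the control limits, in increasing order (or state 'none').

Compare each point to [110.37, 112.59]: sample 3 = 110.10 < LCL.

3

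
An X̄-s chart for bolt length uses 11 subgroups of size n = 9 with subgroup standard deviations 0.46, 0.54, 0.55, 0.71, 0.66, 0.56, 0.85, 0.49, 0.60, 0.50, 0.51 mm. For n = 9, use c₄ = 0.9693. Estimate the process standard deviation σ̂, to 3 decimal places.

s̄ = (0.46 + 0.54 + 0.55 + 0.71 + 0.66 + 0.56 + 0.85 + 0.49 + 0.60 + 0.50 + 0.51) / 11 = 0.5845
σ̂ = s̄ / c₄ = 0.5845 / 0.9693 = 0.6031

0.603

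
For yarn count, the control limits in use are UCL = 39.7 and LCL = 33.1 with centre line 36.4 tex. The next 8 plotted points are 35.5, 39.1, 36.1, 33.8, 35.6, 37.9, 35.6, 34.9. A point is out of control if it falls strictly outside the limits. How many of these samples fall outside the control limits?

All 8 points lie within [33.1, 39.7].

0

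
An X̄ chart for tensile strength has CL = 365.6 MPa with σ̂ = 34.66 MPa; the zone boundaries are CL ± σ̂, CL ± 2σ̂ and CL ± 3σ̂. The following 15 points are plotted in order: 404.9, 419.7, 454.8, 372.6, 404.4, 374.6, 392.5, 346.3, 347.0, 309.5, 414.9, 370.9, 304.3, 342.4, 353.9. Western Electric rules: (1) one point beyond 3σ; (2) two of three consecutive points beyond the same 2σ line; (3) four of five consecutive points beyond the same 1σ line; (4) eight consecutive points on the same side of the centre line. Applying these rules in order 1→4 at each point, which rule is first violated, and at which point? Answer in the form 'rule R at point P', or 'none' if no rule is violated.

rule 3 at point 5

Zone of each point (C = within 1σ̂, B = 1σ̂–2σ̂, A = 2σ̂–3σ̂, * = beyond 3σ̂; sign = side of CL): 1:+B, 2:+B, 3:+A, 4:+C, 5:+B, 6:+C, 7:+C, 8:-C, 9:-C, 10:-B, 11:+B, 12:+C, 13:-B, 14:-C, 15:-C
Rule 3 (four of five consecutive points beyond the same 1σ limit) is satisfied at point 5.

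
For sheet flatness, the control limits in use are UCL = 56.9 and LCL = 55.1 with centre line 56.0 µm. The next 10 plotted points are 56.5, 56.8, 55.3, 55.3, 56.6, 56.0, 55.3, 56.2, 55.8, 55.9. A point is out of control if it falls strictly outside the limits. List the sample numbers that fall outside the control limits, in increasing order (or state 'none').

All 10 points lie within [55.1, 56.9].

none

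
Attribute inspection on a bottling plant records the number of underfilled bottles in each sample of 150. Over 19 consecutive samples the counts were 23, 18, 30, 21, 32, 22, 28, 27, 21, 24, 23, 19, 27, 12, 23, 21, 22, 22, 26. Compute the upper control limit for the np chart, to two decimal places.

p̄ = Σdᵢ / (k·n) = 441 / (19 × 150) = 0.15474
UCL = np̄ + 3·√(np̄(1−p̄)) = 23.2105 + 3 × √(23.2105×0.84526) = 23.2105 + 3 × 4.4293 = 36.4985

36.50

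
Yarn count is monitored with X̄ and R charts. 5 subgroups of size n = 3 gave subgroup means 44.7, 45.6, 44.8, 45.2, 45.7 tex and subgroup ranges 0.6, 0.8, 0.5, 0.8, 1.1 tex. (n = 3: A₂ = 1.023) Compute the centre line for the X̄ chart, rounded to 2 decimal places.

45.20

X̄̄ = (44.7 + 45.6 + 44.8 + 45.2 + 45.7) / 5 = 226.0000 / 5 = 45.2000
CL = X̄̄ = 45.2000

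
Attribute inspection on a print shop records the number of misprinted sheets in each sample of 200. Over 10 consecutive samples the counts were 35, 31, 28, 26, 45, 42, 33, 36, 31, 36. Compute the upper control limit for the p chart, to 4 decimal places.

p̄ = Σdᵢ / (k·n) = 343 / (10 × 200) = 0.17150
UCL = p̄ + 3·√(p̄(1−p̄)/n) = 0.17150 + 3 × √(0.17150×0.82850/200) = 0.17150 + 3 × 0.02665 = 0.25146

0.2515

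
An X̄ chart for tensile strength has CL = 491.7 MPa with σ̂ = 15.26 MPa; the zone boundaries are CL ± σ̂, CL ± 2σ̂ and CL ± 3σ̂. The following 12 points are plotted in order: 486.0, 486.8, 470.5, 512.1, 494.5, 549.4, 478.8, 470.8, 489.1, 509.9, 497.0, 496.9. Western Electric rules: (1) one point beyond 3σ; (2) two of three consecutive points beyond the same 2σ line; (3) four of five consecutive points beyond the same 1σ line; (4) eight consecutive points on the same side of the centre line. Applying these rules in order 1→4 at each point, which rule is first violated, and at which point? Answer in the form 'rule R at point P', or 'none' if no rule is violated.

Zone of each point (C = within 1σ̂, B = 1σ̂–2σ̂, A = 2σ̂–3σ̂, * = beyond 3σ̂; sign = side of CL): 1:-C, 2:-C, 3:-B, 4:+B, 5:+C, 6:+*, 7:-C, 8:-B, 9:-C, 10:+B, 11:+C, 12:+C
Rule 1 (one point beyond the 3σ limits) is satisfied at point 6.

rule 1 at point 6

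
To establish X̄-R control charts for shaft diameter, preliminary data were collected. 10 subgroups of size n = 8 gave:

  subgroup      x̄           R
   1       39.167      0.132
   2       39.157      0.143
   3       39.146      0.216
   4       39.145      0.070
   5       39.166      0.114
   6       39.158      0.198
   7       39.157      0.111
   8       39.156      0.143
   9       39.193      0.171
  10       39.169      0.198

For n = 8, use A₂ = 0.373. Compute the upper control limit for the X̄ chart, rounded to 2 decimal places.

X̄̄ = (39.167 + 39.157 + 39.146 + 39.145 + 39.166 + 39.158 + 39.157 + 39.156 + 39.193 + 39.169) / 10 = 391.6140 / 10 = 39.1614
R̄ = (0.132 + 0.143 + 0.216 + 0.070 + 0.114 + 0.198 + 0.111 + 0.143 + 0.171 + 0.198) / 10 = 1.4960 / 10 = 0.1496
UCL = X̄̄ + A₂·R̄ = 39.1614 + 0.373 × 0.1496 = 39.2172

39.22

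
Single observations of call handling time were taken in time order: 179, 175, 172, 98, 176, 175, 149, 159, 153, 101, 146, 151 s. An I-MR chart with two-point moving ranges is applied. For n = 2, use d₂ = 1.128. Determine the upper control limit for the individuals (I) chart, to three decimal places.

X̄ = (179 + 175 + 172 + 98 + 176 + 175 + 149 + 159 + 153 + 101 + 146 + 151) / 12 = 152.8333
Moving ranges: 4, 3, 74, 78, 1, 26, 10, 6, 52, 45, 5; M̄R̄ = 304.0000 / 11 = 27.6364
UCL = X̄ + 3·M̄R̄/d₂ = 152.8333 + 3 × 27.6364 / 1.128 = 226.3343

226.334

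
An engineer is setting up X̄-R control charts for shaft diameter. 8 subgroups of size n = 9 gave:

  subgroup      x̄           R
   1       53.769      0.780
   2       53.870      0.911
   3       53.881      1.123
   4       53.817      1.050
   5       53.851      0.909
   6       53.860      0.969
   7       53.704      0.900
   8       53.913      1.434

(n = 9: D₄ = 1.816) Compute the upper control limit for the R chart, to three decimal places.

R̄ = (0.780 + 0.911 + 1.123 + 1.050 + 0.909 + 0.969 + 0.900 + 1.434) / 8 = 8.0760 / 8 = 1.0095
UCL_R = D₄·R̄ = 1.816 × 1.0095 = 1.8333

1.833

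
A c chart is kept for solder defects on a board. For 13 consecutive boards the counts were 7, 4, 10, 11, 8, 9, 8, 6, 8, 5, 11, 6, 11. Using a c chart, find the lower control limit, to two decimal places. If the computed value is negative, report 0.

c̄ = (7 + 4 + 10 + 11 + 8 + 9 + 8 + 6 + 8 + 5 + 11 + 6 + 11) / 13 = 104 / 13 = 8.0000
LCL = c̄ − 3√c̄ = 8.0000 − 3 × 2.8284 = -0.4853 → 0 (cannot be negative)

0.00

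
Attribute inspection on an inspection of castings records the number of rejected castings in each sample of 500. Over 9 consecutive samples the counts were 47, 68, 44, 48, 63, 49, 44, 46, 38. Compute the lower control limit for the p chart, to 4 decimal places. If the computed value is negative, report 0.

p̄ = Σdᵢ / (k·n) = 447 / (9 × 500) = 0.09933
LCL = p̄ − 3·√(p̄(1−p̄)/n) = 0.09933 − 3 × 0.01338 = 0.05920

0.0592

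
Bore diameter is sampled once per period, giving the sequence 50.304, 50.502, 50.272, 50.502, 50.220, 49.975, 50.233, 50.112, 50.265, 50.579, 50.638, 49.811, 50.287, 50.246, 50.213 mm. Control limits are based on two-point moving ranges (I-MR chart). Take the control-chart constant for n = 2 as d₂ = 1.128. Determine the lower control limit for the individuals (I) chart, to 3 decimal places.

49.619

X̄ = (50.304 + 50.502 + 50.272 + 50.502 + 50.220 + 49.975 + 50.233 + 50.112 + 50.265 + 50.579 + 50.638 + 49.811 + 50.287 + 50.246 + 50.213) / 15 = 50.2773
Moving ranges: 0.198, 0.230, 0.230, 0.282, 0.245, 0.258, 0.121, 0.153, 0.314, 0.059, 0.827, 0.476, 0.041, 0.033; M̄R̄ = 3.4670 / 14 = 0.2476
LCL = X̄ − 3·M̄R̄/d₂ = 50.2773 − 3 × 0.2476 / 1.128 = 49.6186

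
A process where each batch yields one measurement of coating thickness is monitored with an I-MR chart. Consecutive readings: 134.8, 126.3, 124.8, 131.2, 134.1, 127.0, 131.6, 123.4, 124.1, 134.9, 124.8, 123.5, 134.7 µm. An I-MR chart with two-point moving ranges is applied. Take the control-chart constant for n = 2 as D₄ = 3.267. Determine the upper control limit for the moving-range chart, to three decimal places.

19.956

Moving ranges: 8.5, 1.5, 6.4, 2.9, 7.1, 4.6, 8.2, 0.7, 10.8, 10.1, 1.3, 11.2; M̄R̄ = 73.3000 / 12 = 6.1083
UCL_MR = D₄·M̄R̄ = 3.267 × 6.1083 = 19.9559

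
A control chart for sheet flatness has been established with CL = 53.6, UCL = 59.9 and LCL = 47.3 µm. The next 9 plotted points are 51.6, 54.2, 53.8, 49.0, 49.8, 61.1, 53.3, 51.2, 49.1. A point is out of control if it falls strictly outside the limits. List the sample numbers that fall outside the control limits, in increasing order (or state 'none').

Compare each point to [47.3, 59.9]: sample 6 = 61.1 > UCL.

6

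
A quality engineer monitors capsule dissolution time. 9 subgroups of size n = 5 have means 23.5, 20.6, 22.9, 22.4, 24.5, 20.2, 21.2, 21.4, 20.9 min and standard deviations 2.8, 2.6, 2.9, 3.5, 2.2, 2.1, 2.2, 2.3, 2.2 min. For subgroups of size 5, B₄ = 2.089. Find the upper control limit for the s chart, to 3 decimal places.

5.292

s̄ = (2.8 + 2.6 + 2.9 + 3.5 + 2.2 + 2.1 + 2.2 + 2.3 + 2.2) / 9 = 2.5333
UCL_s = B₄·s̄ = 2.089 × 2.5333 = 5.2921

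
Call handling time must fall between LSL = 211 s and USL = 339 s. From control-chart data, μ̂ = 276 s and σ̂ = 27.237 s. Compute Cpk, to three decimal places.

0.771

Cpu = (USL − μ̂) / (3σ̂) = (339 − 276) / (3 × 27.237) = 0.7710; Cpl = (μ̂ − LSL) / (3σ̂) = (276 − 211) / (3 × 27.237) = 0.7955; Cpk = min(Cpu, Cpl) = 0.7710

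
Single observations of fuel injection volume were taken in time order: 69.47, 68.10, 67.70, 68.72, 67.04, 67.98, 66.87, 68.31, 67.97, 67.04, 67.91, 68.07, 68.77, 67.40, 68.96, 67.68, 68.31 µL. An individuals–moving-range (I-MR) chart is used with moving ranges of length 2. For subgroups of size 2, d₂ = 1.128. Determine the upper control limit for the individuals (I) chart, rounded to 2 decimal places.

70.64

X̄ = (69.47 + 68.10 + 67.70 + 68.72 + 67.04 + 67.98 + 66.87 + 68.31 + 67.97 + 67.04 + 67.91 + 68.07 + 68.77 + 67.40 + 68.96 + 67.68 + 68.31) / 17 = 68.0176
Moving ranges: 1.37, 0.40, 1.02, 1.68, 0.94, 1.11, 1.44, 0.34, 0.93, 0.87, 0.16, 0.70, 1.37, 1.56, 1.28, 0.63; M̄R̄ = 15.8000 / 16 = 0.9875
UCL = X̄ + 3·M̄R̄/d₂ = 68.0176 + 3 × 0.9875 / 1.128 = 70.6440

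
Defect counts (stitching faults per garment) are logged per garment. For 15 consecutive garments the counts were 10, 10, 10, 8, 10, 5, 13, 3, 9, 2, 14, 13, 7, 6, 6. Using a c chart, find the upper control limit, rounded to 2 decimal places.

17.09

c̄ = (10 + 10 + 10 + 8 + 10 + 5 + 13 + 3 + 9 + 2 + 14 + 13 + 7 + 6 + 6) / 15 = 126 / 15 = 8.4000
UCL = c̄ + 3√c̄ = 8.4000 + 3 × √8.4000 = 8.4000 + 3 × 2.8983 = 17.0948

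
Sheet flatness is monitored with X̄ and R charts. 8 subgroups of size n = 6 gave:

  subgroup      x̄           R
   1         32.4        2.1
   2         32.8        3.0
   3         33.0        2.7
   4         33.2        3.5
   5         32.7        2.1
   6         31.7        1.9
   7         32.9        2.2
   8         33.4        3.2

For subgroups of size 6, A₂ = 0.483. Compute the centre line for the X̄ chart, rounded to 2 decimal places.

X̄̄ = (32.4 + 32.8 + 33.0 + 33.2 + 32.7 + 31.7 + 32.9 + 33.4) / 8 = 262.1000 / 8 = 32.7625
CL = X̄̄ = 32.7625

32.76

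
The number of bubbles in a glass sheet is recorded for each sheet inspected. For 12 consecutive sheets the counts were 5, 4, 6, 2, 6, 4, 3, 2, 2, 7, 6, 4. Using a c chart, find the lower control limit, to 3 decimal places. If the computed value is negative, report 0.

c̄ = (5 + 4 + 6 + 2 + 6 + 4 + 3 + 2 + 2 + 7 + 6 + 4) / 12 = 51 / 12 = 4.2500
LCL = c̄ − 3√c̄ = 4.2500 − 3 × 2.0616 = -1.9347 → 0 (cannot be negative)

0.000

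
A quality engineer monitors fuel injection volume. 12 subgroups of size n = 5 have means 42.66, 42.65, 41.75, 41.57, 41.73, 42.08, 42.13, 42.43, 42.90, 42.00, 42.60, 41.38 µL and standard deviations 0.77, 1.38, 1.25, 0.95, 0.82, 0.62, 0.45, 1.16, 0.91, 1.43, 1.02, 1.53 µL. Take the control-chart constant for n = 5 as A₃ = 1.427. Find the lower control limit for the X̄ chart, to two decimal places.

40.70

X̄̄ = (42.66 + 42.65 + 41.75 + 41.57 + 41.73 + 42.08 + 42.13 + 42.43 + 42.90 + 42.00 + 42.60 + 41.38) / 12 = 42.1567
s̄ = (0.77 + 1.38 + 1.25 + 0.95 + 0.82 + 0.62 + 0.45 + 1.16 + 0.91 + 1.43 + 1.02 + 1.53) / 12 = 1.0242
LCL = X̄̄ − A₃·s̄ = 42.1567 − 1.427 × 1.0242 = 40.6952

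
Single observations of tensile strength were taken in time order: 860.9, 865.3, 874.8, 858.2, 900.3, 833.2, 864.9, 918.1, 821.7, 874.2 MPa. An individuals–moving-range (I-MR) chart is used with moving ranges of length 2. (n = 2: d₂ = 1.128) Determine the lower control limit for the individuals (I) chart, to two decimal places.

756.79

X̄ = (860.9 + 865.3 + 874.8 + 858.2 + 900.3 + 833.2 + 864.9 + 918.1 + 821.7 + 874.2) / 10 = 867.1600
Moving ranges: 4.4, 9.5, 16.6, 42.1, 67.1, 31.7, 53.2, 96.4, 52.5; M̄R̄ = 373.5000 / 9 = 41.5000
LCL = X̄ − 3·M̄R̄/d₂ = 867.1600 − 3 × 41.5000 / 1.128 = 756.7877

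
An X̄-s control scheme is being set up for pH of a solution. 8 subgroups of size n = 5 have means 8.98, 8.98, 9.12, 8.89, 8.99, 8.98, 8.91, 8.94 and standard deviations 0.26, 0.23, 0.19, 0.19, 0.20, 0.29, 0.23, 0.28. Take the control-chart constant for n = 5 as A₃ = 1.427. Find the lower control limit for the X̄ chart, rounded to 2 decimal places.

X̄̄ = (8.98 + 8.98 + 9.12 + 8.89 + 8.99 + 8.98 + 8.91 + 8.94) / 8 = 8.9738
s̄ = (0.26 + 0.23 + 0.19 + 0.19 + 0.20 + 0.29 + 0.23 + 0.28) / 8 = 0.2338
LCL = X̄̄ − A₃·s̄ = 8.9738 − 1.427 × 0.2338 = 8.6402

8.64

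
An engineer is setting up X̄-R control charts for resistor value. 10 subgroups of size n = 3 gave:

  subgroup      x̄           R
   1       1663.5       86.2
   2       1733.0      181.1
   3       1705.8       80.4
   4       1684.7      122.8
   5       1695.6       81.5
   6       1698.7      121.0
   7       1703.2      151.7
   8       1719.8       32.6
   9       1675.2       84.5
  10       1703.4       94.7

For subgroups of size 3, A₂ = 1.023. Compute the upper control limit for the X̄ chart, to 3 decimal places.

1804.324

X̄̄ = (1663.5 + 1733.0 + 1705.8 + 1684.7 + 1695.6 + 1698.7 + 1703.2 + 1719.8 + 1675.2 + 1703.4) / 10 = 16982.9000 / 10 = 1698.2900
R̄ = (86.2 + 181.1 + 80.4 + 122.8 + 81.5 + 121.0 + 151.7 + 32.6 + 84.5 + 94.7) / 10 = 1036.5000 / 10 = 103.6500
UCL = X̄̄ + A₂·R̄ = 1698.2900 + 1.023 × 103.6500 = 1804.3240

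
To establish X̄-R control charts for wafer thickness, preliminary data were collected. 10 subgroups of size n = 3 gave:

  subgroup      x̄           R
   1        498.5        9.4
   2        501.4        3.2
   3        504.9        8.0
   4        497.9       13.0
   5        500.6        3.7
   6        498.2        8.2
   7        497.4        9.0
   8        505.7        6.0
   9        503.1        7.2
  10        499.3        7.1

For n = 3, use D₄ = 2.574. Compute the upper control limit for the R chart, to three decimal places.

R̄ = (9.4 + 3.2 + 8.0 + 13.0 + 3.7 + 8.2 + 9.0 + 6.0 + 7.2 + 7.1) / 10 = 74.8000 / 10 = 7.4800
UCL_R = D₄·R̄ = 2.574 × 7.4800 = 19.2535

19.254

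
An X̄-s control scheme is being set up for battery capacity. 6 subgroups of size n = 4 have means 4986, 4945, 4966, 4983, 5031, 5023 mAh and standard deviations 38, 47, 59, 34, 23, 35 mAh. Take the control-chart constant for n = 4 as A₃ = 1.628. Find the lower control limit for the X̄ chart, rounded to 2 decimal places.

4924.97

X̄̄ = (4986 + 4945 + 4966 + 4983 + 5031 + 5023) / 6 = 4989.0000
s̄ = (38 + 47 + 59 + 34 + 23 + 35) / 6 = 39.3333
LCL = X̄̄ − A₃·s̄ = 4989.0000 − 1.628 × 39.3333 = 4924.9653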